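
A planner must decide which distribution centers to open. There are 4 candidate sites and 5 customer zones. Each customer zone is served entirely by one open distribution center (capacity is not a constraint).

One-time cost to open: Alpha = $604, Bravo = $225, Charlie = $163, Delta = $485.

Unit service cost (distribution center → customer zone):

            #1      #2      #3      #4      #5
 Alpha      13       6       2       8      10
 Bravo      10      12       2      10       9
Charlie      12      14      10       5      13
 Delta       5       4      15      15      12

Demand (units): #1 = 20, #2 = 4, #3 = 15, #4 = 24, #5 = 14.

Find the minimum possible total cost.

For any fixed open set, each customer zone goes to its cheapest open site; total = fixed + service.
{Bravo}: #1→Bravo 10·20=200, #2→Bravo 12·4=48, #3→Bravo 2·15=30, #4→Bravo 10·24=240, #5→Bravo 9·14=126. Service 644; fixed 225; total 869.
{Charlie}: #1→Charlie 12·20=240, #2→Charlie 14·4=56, #3→Charlie 10·15=150, #4→Charlie 5·24=120, #5→Charlie 13·14=182. Service 748; fixed 163; total 911.
{Bravo, Charlie}: #1→Bravo 10·20=200, #2→Bravo 12·4=48, #3→Bravo 2·15=30, #4→Charlie 5·24=120, #5→Bravo 9·14=126. Service 524; fixed 388; total 912.
{Alpha, Bravo, Charlie, Delta}: #1→Delta 5·20=100, #2→Delta 4·4=16, #3→Alpha 2·15=30, #4→Charlie 5·24=120, #5→Bravo 9·14=126. Service 392; fixed 1477; total 1869.
No other subset beats 869.

Minimum total cost: 869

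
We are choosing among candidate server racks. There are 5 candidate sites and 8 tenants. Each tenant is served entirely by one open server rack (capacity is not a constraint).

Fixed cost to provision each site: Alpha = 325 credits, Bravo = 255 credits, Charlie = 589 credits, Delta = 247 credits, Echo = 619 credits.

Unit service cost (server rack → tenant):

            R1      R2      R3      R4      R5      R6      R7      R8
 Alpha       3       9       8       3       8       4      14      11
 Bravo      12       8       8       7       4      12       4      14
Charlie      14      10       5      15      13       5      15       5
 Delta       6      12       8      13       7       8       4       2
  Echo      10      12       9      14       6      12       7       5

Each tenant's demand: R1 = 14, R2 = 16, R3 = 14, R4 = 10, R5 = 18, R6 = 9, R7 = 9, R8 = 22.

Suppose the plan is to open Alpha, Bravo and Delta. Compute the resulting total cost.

Total cost: 1327

Each tenant is assigned to its cheapest site among the open ones.
{Alpha, Bravo, Delta}: R1→Alpha 3·14=42, R2→Bravo 8·16=128, R3→Alpha 8·14=112, R4→Alpha 3·10=30, R5→Bravo 4·18=72, R6→Alpha 4·9=36, R7→Bravo 4·9=36, R8→Delta 2·22=44. Service 500; fixed 827; total 1327.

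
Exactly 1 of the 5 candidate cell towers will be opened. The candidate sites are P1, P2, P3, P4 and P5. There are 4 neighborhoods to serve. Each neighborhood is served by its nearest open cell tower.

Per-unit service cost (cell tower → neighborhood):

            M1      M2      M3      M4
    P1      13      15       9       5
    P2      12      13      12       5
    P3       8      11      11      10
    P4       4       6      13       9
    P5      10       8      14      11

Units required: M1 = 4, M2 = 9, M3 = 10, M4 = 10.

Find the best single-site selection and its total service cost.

Choose P4 only; total service cost 290.

With exactly 1 open, each neighborhood uses its cheapest among the chosen.
{P4}: M1→P4 4·4=16, M2→P4 6·9=54, M3→P4 13·10=130, M4→P4 9·10=90. Service cost 290.
{P1}: service cost 327
{P2}: service cost 335
Among all 5 size-1 choices, {P4} is lowest.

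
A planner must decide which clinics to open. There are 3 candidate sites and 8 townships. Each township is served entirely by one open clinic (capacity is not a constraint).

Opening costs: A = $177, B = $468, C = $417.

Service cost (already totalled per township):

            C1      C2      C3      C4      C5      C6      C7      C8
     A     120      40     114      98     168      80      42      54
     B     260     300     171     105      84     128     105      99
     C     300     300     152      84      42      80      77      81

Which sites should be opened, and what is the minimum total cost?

Open A only; minimum total cost 893.

For any fixed open set, each township goes to its cheapest open site; total = fixed + service.
{A}: C1→A 120, C2→A 40, C3→A 114, C4→A 98, C5→A 168, C6→A 80, C7→A 42, C8→A 54. Service 716; fixed 177; total 893.
{A, C}: service 576 + fixed 594 = 1170
{A, B}: C1→A 120, C2→A 40, C3→A 114, C4→A 98, C5→B 84, C6→A 80, C7→A 42, C8→A 54. Service 632; fixed 645; total 1277.
{A, B, C}: service 576 + fixed 1062 = 1638
No other subset beats 893.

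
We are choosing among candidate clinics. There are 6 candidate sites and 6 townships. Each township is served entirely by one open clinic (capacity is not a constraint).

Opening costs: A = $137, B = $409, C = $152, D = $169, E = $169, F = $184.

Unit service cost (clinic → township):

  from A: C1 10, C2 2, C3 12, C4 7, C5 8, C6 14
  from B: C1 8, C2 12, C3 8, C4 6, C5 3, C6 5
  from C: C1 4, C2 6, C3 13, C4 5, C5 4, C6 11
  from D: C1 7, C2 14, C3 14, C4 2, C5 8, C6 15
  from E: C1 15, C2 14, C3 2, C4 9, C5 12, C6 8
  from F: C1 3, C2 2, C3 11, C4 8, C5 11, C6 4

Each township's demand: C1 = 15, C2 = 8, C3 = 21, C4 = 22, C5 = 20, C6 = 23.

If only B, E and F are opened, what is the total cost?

Total cost: 1149

Each township is assigned to its cheapest site among the open ones.
{B, E, F}: C1→F 3·15=45, C2→F 2·8=16, C3→E 2·21=42, C4→B 6·22=132, C5→B 3·20=60, C6→F 4·23=92. Service 387; fixed 762; total 1149.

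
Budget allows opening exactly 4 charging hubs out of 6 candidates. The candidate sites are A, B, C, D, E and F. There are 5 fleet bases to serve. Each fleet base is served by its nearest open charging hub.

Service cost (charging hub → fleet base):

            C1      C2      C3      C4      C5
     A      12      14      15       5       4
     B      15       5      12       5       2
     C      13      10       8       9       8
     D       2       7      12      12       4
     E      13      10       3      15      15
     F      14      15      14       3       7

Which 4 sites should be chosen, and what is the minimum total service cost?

Choose B, D, E and F; total service cost 15.

With exactly 4 open, each fleet base uses its cheapest among the chosen.
{B, D, E, F}: C1→D 2, C2→B 5, C3→E 3, C4→F 3, C5→B 2. Service cost 15.
{A, B, D, E}: service cost 17
{B, C, D, E}: service cost 17
Among all 15 size-4 choices, {B, D, E, F} is lowest.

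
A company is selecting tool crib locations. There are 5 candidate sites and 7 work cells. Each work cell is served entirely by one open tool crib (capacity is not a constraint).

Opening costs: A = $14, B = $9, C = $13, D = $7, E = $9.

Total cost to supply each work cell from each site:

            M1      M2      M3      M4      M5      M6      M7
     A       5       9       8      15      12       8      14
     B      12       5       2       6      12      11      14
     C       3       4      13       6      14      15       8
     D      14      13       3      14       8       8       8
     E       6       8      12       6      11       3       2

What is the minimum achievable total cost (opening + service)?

Minimum total cost: 52

For any fixed open set, each work cell goes to its cheapest open site; total = fixed + service.
{D, E}: M1→E 6, M2→E 8, M3→D 3, M4→E 6, M5→D 8, M6→E 3, M7→E 2. Service 36; fixed 16; total 52.
{B, E}: M1→E 6, M2→B 5, M3→B 2, M4→B 6, M5→E 11, M6→E 3, M7→E 2. Service 35; fixed 18; total 53.
{B, D, E}: M1→E 6, M2→B 5, M3→B 2, M4→B 6, M5→D 8, M6→E 3, M7→E 2. Service 32; fixed 25; total 57.
{A, B, C, D, E}: M1→C 3, M2→C 4, M3→B 2, M4→B 6, M5→D 8, M6→E 3, M7→E 2. Service 28; fixed 52; total 80.
No other subset beats 52.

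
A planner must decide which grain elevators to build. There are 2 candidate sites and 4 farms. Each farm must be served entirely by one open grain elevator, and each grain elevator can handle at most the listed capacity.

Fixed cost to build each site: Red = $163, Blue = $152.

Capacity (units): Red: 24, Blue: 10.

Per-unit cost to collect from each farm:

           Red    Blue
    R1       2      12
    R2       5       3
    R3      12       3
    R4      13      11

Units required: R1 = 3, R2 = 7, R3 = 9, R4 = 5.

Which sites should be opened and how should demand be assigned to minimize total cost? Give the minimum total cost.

Open {Red}: R1→Red 2·3=6, R2→Red 5·7=35, R3→Red 12·9=108, R4→Red 13·5=65.
Loads: Red carries 24/24. Service 214; fixed 163; total 377.
Next best feasible plan costs 448.

Minimum total cost: 377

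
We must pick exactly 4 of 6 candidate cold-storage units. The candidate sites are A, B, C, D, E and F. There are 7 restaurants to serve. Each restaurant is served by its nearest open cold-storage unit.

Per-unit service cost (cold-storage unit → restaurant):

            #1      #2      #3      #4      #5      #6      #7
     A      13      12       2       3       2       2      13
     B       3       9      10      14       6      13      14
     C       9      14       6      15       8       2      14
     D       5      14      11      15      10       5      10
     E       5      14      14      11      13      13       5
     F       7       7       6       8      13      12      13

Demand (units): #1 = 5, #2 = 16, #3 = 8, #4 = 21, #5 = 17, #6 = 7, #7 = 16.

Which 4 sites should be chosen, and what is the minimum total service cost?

With exactly 4 open, each restaurant uses its cheapest among the chosen.
{A, B, E, F}: #1→B 3·5=15, #2→F 7·16=112, #3→A 2·8=16, #4→A 3·21=63, #5→A 2·17=34, #6→A 2·7=14, #7→E 5·16=80. Service cost 334.
{A, C, E, F}: service cost 344
{A, D, E, F}: service cost 344
Among all 15 size-4 choices, {A, B, E, F} is lowest.

Choose A, B, E and F; total service cost 334.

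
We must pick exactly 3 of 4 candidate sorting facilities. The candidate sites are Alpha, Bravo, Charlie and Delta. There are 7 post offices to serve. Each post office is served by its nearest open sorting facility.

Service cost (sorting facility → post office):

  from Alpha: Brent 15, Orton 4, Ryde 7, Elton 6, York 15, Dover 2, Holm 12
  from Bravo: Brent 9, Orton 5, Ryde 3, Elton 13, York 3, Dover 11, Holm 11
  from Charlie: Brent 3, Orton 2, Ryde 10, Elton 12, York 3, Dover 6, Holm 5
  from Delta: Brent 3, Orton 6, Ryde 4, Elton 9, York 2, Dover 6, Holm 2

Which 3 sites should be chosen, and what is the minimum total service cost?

With exactly 3 open, each post office uses its cheapest among the chosen.
{Alpha, Charlie, Delta}: Brent→Charlie 3, Orton→Charlie 2, Ryde→Delta 4, Elton→Alpha 6, York→Delta 2, Dover→Alpha 2, Holm→Delta 2. Service cost 21.
{Alpha, Bravo, Delta}: service cost 22
{Alpha, Bravo, Charlie}: service cost 24
Among all 4 size-3 choices, {Alpha, Charlie, Delta} is lowest.

Choose Alpha, Charlie and Delta; total service cost 21.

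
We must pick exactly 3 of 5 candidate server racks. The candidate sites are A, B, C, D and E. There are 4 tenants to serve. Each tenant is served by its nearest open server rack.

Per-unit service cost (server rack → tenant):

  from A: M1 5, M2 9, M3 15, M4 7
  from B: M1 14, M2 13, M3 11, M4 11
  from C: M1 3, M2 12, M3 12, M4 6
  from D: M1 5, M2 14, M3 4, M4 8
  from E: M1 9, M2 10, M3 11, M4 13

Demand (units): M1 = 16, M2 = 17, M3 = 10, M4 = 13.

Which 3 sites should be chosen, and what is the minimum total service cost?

With exactly 3 open, each tenant uses its cheapest among the chosen.
{A, C, D}: M1→C 3·16=48, M2→A 9·17=153, M3→D 4·10=40, M4→C 6·13=78. Service cost 319.
{C, D, E}: service cost 336
{A, B, D}: service cost 364
Among all 10 size-3 choices, {A, C, D} is lowest.

Choose A, C and D; total service cost 319.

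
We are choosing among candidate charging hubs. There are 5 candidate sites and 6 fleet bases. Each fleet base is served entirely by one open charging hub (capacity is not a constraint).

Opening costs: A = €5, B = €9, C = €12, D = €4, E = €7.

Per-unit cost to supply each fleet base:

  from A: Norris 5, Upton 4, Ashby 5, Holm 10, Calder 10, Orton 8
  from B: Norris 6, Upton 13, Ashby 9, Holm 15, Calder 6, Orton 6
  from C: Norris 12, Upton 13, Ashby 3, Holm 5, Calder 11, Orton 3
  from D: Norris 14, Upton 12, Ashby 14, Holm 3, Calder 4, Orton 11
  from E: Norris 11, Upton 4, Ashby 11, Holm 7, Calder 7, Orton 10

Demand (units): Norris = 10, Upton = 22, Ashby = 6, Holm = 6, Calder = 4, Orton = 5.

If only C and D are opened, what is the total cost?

Total cost: 467

Each fleet base is assigned to its cheapest site among the open ones.
{C, D}: Norris→C 12·10=120, Upton→D 12·22=264, Ashby→C 3·6=18, Holm→D 3·6=18, Calder→D 4·4=16, Orton→C 3·5=15. Service 451; fixed 16; total 467.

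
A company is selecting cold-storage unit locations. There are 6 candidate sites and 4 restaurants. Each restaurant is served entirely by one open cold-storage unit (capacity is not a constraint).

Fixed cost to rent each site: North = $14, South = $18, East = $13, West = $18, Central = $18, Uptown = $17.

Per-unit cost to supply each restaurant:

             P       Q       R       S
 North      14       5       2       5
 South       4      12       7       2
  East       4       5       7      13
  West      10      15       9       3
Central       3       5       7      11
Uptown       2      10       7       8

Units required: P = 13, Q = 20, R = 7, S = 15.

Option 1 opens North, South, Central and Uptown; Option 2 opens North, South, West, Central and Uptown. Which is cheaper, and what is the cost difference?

Option 1: {North, South, Central, Uptown}: P→Uptown 2·13=26, Q→North 5·20=100, R→North 2·7=14, S→South 2·15=30. Service 170; fixed 67; total 237.
Option 2: {North, South, West, Central, Uptown}: P→Uptown 2·13=26, Q→North 5·20=100, R→North 2·7=14, S→South 2·15=30. Service 170; fixed 85; total 255.
Difference: |237 − 255| = 18.

Option 1 is cheaper by 18.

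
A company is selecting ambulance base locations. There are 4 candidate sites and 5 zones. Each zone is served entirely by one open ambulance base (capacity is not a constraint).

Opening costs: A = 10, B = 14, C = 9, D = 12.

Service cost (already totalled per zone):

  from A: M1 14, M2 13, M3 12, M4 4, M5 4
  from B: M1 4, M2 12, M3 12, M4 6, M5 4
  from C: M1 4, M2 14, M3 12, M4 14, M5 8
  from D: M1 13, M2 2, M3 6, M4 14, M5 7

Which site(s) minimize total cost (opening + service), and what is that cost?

Open B and D; minimum total cost 48.

For any fixed open set, each zone goes to its cheapest open site; total = fixed + service.
{B, D}: M1→B 4, M2→D 2, M3→D 6, M4→B 6, M5→B 4. Service 22; fixed 26; total 48.
{A, C, D}: service 20 + fixed 31 = 51
{A, D}: service 29 + fixed 22 = 51
{A, B, C, D}: service 20 + fixed 45 = 65
No other subset beats 48.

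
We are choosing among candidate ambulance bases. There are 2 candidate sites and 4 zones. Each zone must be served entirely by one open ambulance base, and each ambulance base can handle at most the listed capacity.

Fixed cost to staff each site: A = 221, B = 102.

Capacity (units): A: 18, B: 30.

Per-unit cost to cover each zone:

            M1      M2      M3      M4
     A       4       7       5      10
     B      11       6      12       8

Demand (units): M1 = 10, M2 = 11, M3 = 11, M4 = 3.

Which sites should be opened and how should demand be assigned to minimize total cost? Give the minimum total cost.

Open {A, B}: M1→B 11·10=110, M2→B 6·11=66, M3→A 5·11=55, M4→B 8·3=24.
Loads: A carries 11/18, B carries 24/30. Service 255; fixed 323; total 578.
Next best feasible plan costs 584.

Minimum total cost: 578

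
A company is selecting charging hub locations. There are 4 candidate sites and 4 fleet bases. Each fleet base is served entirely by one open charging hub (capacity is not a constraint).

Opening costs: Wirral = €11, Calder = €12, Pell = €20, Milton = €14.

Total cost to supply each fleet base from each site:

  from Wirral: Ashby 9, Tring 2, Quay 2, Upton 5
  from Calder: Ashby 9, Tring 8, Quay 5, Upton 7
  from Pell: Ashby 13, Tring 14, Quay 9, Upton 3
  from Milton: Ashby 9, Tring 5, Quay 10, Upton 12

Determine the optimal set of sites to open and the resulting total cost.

Open Wirral only; minimum total cost 29.

For any fixed open set, each fleet base goes to its cheapest open site; total = fixed + service.
{Wirral}: Ashby→Wirral 9, Tring→Wirral 2, Quay→Wirral 2, Upton→Wirral 5. Service 18; fixed 11; total 29.
{Wirral, Calder}: service 18 + fixed 23 = 41
{Calder}: Ashby→Calder 9, Tring→Calder 8, Quay→Calder 5, Upton→Calder 7. Service 29; fixed 12; total 41.
{Wirral, Calder, Pell, Milton}: Ashby→Wirral 9, Tring→Wirral 2, Quay→Wirral 2, Upton→Pell 3. Service 16; fixed 57; total 73.
(All 15 nonempty subsets were checked; Wirral only is lowest.)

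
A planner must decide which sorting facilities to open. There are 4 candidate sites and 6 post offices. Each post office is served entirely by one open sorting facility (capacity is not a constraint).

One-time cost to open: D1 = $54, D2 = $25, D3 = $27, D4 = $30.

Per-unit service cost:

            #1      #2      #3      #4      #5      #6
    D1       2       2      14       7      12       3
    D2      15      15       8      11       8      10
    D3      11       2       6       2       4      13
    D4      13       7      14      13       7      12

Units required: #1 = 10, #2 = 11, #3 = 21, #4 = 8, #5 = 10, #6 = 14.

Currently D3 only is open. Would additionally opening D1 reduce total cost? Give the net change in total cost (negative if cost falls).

Current service cost with {D3}: 496.
Adding D1: each post office re-picks its cheapest; new service cost 266, saving 230.
Extra fixed cost: 54. Net change = 54 − 230 = -176.
(Totals: 523 → 347.)

Yes — net change −176 (cost falls by 176).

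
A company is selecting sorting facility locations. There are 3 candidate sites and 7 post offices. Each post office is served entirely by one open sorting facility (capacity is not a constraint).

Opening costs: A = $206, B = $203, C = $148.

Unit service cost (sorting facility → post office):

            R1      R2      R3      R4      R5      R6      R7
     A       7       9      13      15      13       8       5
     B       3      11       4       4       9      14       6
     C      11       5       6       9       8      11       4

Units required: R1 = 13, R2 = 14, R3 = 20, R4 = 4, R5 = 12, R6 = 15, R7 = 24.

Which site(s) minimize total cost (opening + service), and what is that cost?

For any fixed open set, each post office goes to its cheapest open site; total = fixed + service.
{C}: R1→C 11·13=143, R2→C 5·14=70, R3→C 6·20=120, R4→C 9·4=36, R5→C 8·12=96, R6→C 11·15=165, R7→C 4·24=96. Service 726; fixed 148; total 874.
{B, C}: service 562 + fixed 351 = 913
{B}: R1→B 3·13=39, R2→B 11·14=154, R3→B 4·20=80, R4→B 4·4=16, R5→B 9·12=108, R6→B 14·15=210, R7→B 6·24=144. Service 751; fixed 203; total 954.
{A, B, C}: R1→B 3·13=39, R2→C 5·14=70, R3→B 4·20=80, R4→B 4·4=16, R5→C 8·12=96, R6→A 8·15=120, R7→C 4·24=96. Service 517; fixed 557; total 1074.
No other subset beats 874.

Open C only; minimum total cost 874.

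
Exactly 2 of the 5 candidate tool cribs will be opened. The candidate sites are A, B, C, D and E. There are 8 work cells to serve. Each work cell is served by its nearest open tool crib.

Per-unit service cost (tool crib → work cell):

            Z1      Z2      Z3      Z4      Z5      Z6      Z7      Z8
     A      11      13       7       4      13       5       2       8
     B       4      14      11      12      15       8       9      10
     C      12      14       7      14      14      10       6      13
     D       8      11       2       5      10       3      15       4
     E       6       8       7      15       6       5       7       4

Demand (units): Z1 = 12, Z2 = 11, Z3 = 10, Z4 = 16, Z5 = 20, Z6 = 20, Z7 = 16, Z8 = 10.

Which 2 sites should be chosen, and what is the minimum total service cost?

Choose A and E; total service cost 586.

With exactly 2 open, each work cell uses its cheapest among the chosen.
{A, E}: Z1→E 6·12=72, Z2→E 8·11=88, Z3→A 7·10=70, Z4→A 4·16=64, Z5→E 6·20=120, Z6→A 5·20=100, Z7→A 2·16=32, Z8→E 4·10=40. Service cost 586.
{D, E}: service cost 592
{A, D}: service cost 633
Among all 10 size-2 choices, {A, E} is lowest.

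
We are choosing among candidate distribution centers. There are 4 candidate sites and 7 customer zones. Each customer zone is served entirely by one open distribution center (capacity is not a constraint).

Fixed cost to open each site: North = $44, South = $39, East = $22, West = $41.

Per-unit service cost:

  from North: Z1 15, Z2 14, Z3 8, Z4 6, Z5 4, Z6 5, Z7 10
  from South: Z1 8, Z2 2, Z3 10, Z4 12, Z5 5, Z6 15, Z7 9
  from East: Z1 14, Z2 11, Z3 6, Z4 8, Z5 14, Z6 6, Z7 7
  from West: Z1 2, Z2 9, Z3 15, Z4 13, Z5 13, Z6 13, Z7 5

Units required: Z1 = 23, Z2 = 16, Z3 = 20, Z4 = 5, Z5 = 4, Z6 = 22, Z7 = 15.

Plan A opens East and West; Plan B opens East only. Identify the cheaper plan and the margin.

Plan A is cheaper by 301.

Plan A: {East, West}: Z1→West 2·23=46, Z2→West 9·16=144, Z3→East 6·20=120, Z4→East 8·5=40, Z5→West 13·4=52, Z6→East 6·22=132, Z7→West 5·15=75. Service 609; fixed 63; total 672.
Plan B: {East}: Z1→East 14·23=322, Z2→East 11·16=176, Z3→East 6·20=120, Z4→East 8·5=40, Z5→East 14·4=56, Z6→East 6·22=132, Z7→East 7·15=105. Service 951; fixed 22; total 973.
Difference: |672 − 973| = 301.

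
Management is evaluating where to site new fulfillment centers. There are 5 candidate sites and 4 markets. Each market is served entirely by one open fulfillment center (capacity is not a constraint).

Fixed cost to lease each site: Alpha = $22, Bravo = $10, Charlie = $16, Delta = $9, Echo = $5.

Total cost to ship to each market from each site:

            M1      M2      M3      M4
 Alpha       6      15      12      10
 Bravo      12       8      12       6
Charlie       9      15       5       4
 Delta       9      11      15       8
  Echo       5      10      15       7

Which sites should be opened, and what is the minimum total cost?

For any fixed open set, each market goes to its cheapest open site; total = fixed + service.
{Echo}: M1→Echo 5, M2→Echo 10, M3→Echo 15, M4→Echo 7. Service 37; fixed 5; total 42.
{Charlie, Echo}: M1→Echo 5, M2→Echo 10, M3→Charlie 5, M4→Charlie 4. Service 24; fixed 21; total 45.
{Bravo, Echo}: service 31 + fixed 15 = 46
{Alpha, Bravo, Charlie, Delta, Echo}: service 22 + fixed 62 = 84
No other subset beats 42.

Open Echo only; minimum total cost 42.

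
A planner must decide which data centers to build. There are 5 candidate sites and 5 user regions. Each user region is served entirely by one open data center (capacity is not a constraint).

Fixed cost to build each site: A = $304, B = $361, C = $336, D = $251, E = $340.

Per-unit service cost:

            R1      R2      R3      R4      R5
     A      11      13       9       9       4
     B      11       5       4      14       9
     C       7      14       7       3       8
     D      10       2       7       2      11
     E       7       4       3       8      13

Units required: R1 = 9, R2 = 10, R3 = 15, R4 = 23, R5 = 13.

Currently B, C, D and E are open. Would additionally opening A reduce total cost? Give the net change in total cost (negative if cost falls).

No — net change +252 (cost rises by 252).

Current service cost with {B, C, D, E}: 278.
Adding A: each user region re-picks its cheapest; new service cost 226, saving 52.
Extra fixed cost: 304. Net change = 304 − 52 = 252.
(Totals: 1566 → 1818.)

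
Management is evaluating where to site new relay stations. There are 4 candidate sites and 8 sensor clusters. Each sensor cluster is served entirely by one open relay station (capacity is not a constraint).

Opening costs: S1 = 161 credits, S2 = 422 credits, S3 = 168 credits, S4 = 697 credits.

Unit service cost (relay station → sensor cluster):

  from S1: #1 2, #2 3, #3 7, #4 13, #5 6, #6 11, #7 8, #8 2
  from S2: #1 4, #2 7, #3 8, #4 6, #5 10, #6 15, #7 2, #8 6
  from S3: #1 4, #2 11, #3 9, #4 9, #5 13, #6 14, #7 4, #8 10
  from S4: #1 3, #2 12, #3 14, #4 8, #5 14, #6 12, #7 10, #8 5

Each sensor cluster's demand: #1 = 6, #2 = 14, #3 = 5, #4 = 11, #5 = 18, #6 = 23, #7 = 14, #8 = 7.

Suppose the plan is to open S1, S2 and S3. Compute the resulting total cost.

Each sensor cluster is assigned to its cheapest site among the open ones.
{S1, S2, S3}: #1→S1 2·6=12, #2→S1 3·14=42, #3→S1 7·5=35, #4→S2 6·11=66, #5→S1 6·18=108, #6→S1 11·23=253, #7→S2 2·14=28, #8→S1 2·7=14. Service 558; fixed 751; total 1309.

Total cost: 1309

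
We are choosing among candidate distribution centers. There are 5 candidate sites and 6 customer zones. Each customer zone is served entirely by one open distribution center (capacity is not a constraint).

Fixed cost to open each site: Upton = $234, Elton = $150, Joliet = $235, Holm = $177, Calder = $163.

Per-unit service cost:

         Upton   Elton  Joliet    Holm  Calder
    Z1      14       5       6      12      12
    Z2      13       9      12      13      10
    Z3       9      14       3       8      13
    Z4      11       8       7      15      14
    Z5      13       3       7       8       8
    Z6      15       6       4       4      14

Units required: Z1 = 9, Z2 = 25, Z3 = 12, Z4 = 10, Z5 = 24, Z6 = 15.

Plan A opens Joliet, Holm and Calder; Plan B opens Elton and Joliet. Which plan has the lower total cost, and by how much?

Plan B is cheaper by 320.

Plan A: {Joliet, Holm, Calder}: Z1→Joliet 6·9=54, Z2→Calder 10·25=250, Z3→Joliet 3·12=36, Z4→Joliet 7·10=70, Z5→Joliet 7·24=168, Z6→Joliet 4·15=60. Service 638; fixed 575; total 1213.
Plan B: {Elton, Joliet}: Z1→Elton 5·9=45, Z2→Elton 9·25=225, Z3→Joliet 3·12=36, Z4→Joliet 7·10=70, Z5→Elton 3·24=72, Z6→Joliet 4·15=60. Service 508; fixed 385; total 893.
Difference: |1213 − 893| = 320.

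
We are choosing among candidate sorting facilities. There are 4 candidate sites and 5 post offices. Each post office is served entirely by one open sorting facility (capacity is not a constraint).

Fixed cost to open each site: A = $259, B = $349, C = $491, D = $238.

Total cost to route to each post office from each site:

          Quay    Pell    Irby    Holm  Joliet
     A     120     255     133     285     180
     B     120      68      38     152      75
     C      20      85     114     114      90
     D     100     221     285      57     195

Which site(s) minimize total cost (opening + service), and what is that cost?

For any fixed open set, each post office goes to its cheapest open site; total = fixed + service.
{B}: Quay→B 120, Pell→B 68, Irby→B 38, Holm→B 152, Joliet→B 75. Service 453; fixed 349; total 802.
{C}: Quay→C 20, Pell→C 85, Irby→C 114, Holm→C 114, Joliet→C 90. Service 423; fixed 491; total 914.
{B, D}: service 338 + fixed 587 = 925
{A, B, C, D}: Quay→C 20, Pell→B 68, Irby→B 38, Holm→D 57, Joliet→B 75. Service 258; fixed 1337; total 1595.
No other subset beats 802.

Open B only; minimum total cost 802.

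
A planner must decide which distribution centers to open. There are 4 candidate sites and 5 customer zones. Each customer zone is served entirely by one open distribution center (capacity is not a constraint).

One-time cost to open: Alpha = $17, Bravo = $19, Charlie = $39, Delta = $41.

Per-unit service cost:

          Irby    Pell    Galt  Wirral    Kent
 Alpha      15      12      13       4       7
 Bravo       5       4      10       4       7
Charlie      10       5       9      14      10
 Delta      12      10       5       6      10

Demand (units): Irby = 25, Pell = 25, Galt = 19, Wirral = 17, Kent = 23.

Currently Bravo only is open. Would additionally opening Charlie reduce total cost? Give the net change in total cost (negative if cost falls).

Current service cost with {Bravo}: 644.
Adding Charlie: each customer zone re-picks its cheapest; new service cost 625, saving 19.
Extra fixed cost: 39. Net change = 39 − 19 = 20.
(Totals: 663 → 683.)

No — net change +20 (cost rises by 20).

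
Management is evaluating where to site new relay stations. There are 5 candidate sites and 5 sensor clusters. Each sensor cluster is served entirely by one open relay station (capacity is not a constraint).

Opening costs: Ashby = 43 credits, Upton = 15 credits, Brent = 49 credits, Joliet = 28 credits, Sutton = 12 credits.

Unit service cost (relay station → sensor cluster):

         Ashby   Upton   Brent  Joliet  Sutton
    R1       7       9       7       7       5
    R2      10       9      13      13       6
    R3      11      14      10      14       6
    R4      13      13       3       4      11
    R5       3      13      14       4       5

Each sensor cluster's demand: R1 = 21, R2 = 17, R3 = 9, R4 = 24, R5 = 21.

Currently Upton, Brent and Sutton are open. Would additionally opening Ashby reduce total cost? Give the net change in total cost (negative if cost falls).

Current service cost with {Upton, Brent, Sutton}: 438.
Adding Ashby: each sensor cluster re-picks its cheapest; new service cost 396, saving 42.
Extra fixed cost: 43. Net change = 43 − 42 = 1.
(Totals: 514 → 515.)

No — net change +1 (cost rises by 1).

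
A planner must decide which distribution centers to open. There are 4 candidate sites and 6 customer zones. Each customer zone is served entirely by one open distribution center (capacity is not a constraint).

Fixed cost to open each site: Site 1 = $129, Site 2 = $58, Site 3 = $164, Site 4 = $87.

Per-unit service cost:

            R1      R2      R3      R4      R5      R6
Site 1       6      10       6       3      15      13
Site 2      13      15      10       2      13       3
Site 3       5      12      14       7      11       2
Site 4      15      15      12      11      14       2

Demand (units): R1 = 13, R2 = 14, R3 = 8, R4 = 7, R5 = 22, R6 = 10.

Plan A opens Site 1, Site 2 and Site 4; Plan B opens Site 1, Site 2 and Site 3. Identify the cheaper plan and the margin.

Plan A: {Site 1, Site 2, Site 4}: R1→Site 1 6·13=78, R2→Site 1 10·14=140, R3→Site 1 6·8=48, R4→Site 2 2·7=14, R5→Site 2 13·22=286, R6→Site 4 2·10=20. Service 586; fixed 274; total 860.
Plan B: {Site 1, Site 2, Site 3}: R1→Site 3 5·13=65, R2→Site 1 10·14=140, R3→Site 1 6·8=48, R4→Site 2 2·7=14, R5→Site 3 11·22=242, R6→Site 3 2·10=20. Service 529; fixed 351; total 880.
Difference: |860 − 880| = 20.

Plan A is cheaper by 20.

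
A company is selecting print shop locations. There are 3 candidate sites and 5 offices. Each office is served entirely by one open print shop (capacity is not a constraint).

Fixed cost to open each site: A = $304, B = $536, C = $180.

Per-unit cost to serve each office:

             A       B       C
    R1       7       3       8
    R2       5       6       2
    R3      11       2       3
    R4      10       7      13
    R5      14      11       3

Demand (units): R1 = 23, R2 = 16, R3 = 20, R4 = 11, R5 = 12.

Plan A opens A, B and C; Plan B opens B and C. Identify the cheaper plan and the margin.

Plan A: {A, B, C}: R1→B 3·23=69, R2→C 2·16=32, R3→B 2·20=40, R4→B 7·11=77, R5→C 3·12=36. Service 254; fixed 1020; total 1274.
Plan B: {B, C}: R1→B 3·23=69, R2→C 2·16=32, R3→B 2·20=40, R4→B 7·11=77, R5→C 3·12=36. Service 254; fixed 716; total 970.
Difference: |1274 − 970| = 304.

Plan B is cheaper by 304.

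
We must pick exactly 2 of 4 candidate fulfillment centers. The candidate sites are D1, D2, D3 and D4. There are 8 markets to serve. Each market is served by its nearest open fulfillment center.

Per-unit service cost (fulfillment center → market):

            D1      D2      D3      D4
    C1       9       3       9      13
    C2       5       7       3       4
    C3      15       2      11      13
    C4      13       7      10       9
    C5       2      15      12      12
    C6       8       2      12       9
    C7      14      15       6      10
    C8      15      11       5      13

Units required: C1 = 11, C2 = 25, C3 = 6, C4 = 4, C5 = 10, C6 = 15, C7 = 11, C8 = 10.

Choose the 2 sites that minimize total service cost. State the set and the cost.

With exactly 2 open, each market uses its cheapest among the chosen.
{D2, D3}: C1→D2 3·11=33, C2→D3 3·25=75, C3→D2 2·6=12, C4→D2 7·4=28, C5→D3 12·10=120, C6→D2 2·15=30, C7→D3 6·11=66, C8→D3 5·10=50. Service cost 414.
{D1, D2}: service cost 512
{D1, D3}: service cost 536
Among all 6 size-2 choices, {D2, D3} is lowest.

Choose D2 and D3; total service cost 414.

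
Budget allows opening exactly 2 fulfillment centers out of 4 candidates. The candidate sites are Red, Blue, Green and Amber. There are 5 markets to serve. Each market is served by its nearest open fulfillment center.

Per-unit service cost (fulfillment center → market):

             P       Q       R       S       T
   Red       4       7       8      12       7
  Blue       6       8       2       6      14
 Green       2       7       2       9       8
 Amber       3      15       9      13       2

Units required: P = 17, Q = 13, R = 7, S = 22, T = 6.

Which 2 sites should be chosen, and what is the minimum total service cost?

With exactly 2 open, each market uses its cheapest among the chosen.
{Blue, Amber}: P→Amber 3·17=51, Q→Blue 8·13=104, R→Blue 2·7=14, S→Blue 6·22=132, T→Amber 2·6=12. Service cost 313.
{Blue, Green}: service cost 319
{Red, Blue}: service cost 347
Among all 6 size-2 choices, {Blue, Amber} is lowest.

Choose Blue and Amber; total service cost 313.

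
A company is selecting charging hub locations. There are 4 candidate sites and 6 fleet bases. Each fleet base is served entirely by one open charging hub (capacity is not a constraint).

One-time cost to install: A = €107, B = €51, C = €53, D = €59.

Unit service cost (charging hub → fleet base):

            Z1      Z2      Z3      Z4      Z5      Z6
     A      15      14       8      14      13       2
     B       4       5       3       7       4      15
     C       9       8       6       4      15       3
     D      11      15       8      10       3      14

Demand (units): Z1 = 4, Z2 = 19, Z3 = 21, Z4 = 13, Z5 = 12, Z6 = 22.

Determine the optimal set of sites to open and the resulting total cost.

For any fixed open set, each fleet base goes to its cheapest open site; total = fixed + service.
{B, C}: Z1→B 4·4=16, Z2→B 5·19=95, Z3→B 3·21=63, Z4→C 4·13=52, Z5→B 4·12=48, Z6→C 3·22=66. Service 340; fixed 104; total 444.
{B, C, D}: Z1→B 4·4=16, Z2→B 5·19=95, Z3→B 3·21=63, Z4→C 4·13=52, Z5→D 3·12=36, Z6→C 3·22=66. Service 328; fixed 163; total 491.
{A, B}: service 357 + fixed 158 = 515
{A, B, C, D}: Z1→B 4·4=16, Z2→B 5·19=95, Z3→B 3·21=63, Z4→C 4·13=52, Z5→D 3·12=36, Z6→A 2·22=44. Service 306; fixed 270; total 576.
No other subset beats 444.

Open B and C; minimum total cost 444.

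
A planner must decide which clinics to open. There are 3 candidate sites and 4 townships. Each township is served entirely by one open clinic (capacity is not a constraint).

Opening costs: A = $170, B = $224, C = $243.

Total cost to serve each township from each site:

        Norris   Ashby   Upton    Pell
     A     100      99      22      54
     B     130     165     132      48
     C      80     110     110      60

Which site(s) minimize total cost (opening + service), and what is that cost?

Open A only; minimum total cost 445.

For any fixed open set, each township goes to its cheapest open site; total = fixed + service.
{A}: Norris→A 100, Ashby→A 99, Upton→A 22, Pell→A 54. Service 275; fixed 170; total 445.
{C}: service 360 + fixed 243 = 603
{A, B}: Norris→A 100, Ashby→A 99, Upton→A 22, Pell→B 48. Service 269; fixed 394; total 663.
{A, B, C}: Norris→C 80, Ashby→A 99, Upton→A 22, Pell→B 48. Service 249; fixed 637; total 886.
(All 7 nonempty subsets were checked; A only is lowest.)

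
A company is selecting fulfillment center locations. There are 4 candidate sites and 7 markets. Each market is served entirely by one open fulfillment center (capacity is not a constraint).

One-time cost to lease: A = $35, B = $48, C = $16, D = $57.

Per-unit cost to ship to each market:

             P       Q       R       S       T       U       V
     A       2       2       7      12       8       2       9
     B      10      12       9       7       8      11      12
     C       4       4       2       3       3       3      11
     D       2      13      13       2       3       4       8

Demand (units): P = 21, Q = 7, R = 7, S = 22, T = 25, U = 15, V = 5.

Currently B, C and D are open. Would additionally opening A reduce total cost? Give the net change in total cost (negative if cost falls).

Current service cost with {B, C, D}: 288.
Adding A: each market re-picks its cheapest; new service cost 259, saving 29.
Extra fixed cost: 35. Net change = 35 − 29 = 6.
(Totals: 409 → 415.)

No — net change +6 (cost rises by 6).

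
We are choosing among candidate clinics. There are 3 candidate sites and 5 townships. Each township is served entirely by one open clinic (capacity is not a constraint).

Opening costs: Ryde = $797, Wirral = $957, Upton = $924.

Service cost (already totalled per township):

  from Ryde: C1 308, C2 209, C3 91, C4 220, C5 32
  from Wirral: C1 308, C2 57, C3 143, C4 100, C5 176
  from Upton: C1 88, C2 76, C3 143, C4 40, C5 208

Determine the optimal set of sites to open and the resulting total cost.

For any fixed open set, each township goes to its cheapest open site; total = fixed + service.
{Upton}: C1→Upton 88, C2→Upton 76, C3→Upton 143, C4→Upton 40, C5→Upton 208. Service 555; fixed 924; total 1479.
{Ryde}: service 860 + fixed 797 = 1657
{Wirral}: C1→Wirral 308, C2→Wirral 57, C3→Wirral 143, C4→Wirral 100, C5→Wirral 176. Service 784; fixed 957; total 1741.
{Ryde, Wirral, Upton}: service 308 + fixed 2678 = 2986
No other subset beats 1479.

Open Upton only; minimum total cost 1479.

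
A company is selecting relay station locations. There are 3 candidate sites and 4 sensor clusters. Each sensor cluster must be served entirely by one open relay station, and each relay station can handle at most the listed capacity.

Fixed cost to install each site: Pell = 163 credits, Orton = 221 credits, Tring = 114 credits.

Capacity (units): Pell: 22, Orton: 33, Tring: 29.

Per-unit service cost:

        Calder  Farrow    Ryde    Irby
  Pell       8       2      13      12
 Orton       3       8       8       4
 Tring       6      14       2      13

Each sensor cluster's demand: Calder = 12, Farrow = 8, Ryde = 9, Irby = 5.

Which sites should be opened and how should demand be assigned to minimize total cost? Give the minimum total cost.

Minimum total cost: 443

Open {Pell, Tring}: Calder→Tring 6·12=72, Farrow→Pell 2·8=16, Ryde→Tring 2·9=18, Irby→Pell 12·5=60.
Loads: Pell carries 13/22, Tring carries 21/29. Service 166; fixed 277; total 443.
Next best feasible plan costs 448.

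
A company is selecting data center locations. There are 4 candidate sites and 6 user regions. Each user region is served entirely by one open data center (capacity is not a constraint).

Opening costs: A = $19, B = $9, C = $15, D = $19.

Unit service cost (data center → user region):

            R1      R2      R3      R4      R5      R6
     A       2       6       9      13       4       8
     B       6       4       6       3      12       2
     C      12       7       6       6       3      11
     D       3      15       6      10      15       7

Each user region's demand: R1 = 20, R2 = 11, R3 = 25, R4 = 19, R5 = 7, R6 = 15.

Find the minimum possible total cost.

For any fixed open set, each user region goes to its cheapest open site; total = fixed + service.
{A, B}: R1→A 2·20=40, R2→B 4·11=44, R3→B 6·25=150, R4→B 3·19=57, R5→A 4·7=28, R6→B 2·15=30. Service 349; fixed 28; total 377.
{A, B, C}: R1→A 2·20=40, R2→B 4·11=44, R3→B 6·25=150, R4→B 3·19=57, R5→C 3·7=21, R6→B 2·15=30. Service 342; fixed 43; total 385.
{A, B, D}: R1→A 2·20=40, R2→B 4·11=44, R3→B 6·25=150, R4→B 3·19=57, R5→A 4·7=28, R6→B 2·15=30. Service 349; fixed 47; total 396.
{A, B, C, D}: R1→A 2·20=40, R2→B 4·11=44, R3→B 6·25=150, R4→B 3·19=57, R5→C 3·7=21, R6→B 2·15=30. Service 342; fixed 62; total 404.
No other subset beats 377.

Minimum total cost: 377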